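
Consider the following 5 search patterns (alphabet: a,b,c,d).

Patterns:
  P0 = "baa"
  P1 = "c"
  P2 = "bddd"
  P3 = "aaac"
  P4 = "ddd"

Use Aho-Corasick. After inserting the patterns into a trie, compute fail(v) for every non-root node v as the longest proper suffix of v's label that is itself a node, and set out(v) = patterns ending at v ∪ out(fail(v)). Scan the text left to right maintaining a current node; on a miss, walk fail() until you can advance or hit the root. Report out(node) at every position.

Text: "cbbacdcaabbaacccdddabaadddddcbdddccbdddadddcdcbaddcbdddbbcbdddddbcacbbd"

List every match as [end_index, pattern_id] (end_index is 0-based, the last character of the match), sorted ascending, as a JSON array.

Build automaton:
Trie (insert patterns):
  0='ε' goto a→8 b→1 c→4 d→12
  1='b' goto a→2 d→5
  2='ba' goto a→3
  3='baa' goto ·  ←P0
  4='c' goto ·  ←P1
  5='bd' goto d→6
  6='bdd' goto d→7
  7='bddd' goto ·  ←P2
  8='a' goto a→9
  9='aa' goto a→10
  10='aaa' goto c→11
  11='aaac' goto ·  ←P3
  12='d' goto d→13
  13='dd' goto d→14
  14='ddd' goto ·  ←P4

BFS fail/out derivation:
  fail(1) 'b': from fail(0)=0 chase 'b': 0 ⇒ 0;  out=∅∪out(0)=∅
  fail(4) 'c': from fail(0)=0 chase 'c': 0 ⇒ 0;  out={1}∪out(0)={1}
  fail(8) 'a': from fail(0)=0 chase 'a': 0 ⇒ 0;  out=∅∪out(0)=∅
  fail(12) 'd': from fail(0)=0 chase 'd': 0 ⇒ 0;  out=∅∪out(0)=∅
  fail(2) 'ba': from fail(1)=0 chase 'a': 0 ⇒ 8;  out=∅∪out(8)=∅
  fail(5) 'bd': from fail(1)=0 chase 'd': 0 ⇒ 12;  out=∅∪out(12)=∅
  fail(9) 'aa': from fail(8)=0 chase 'a': 0 ⇒ 8;  out=∅∪out(8)=∅
  fail(13) 'dd': from fail(12)=0 chase 'd': 0 ⇒ 12;  out=∅∪out(12)=∅
  fail(3) 'baa': from fail(2)=8 chase 'a': 8 ⇒ 9;  out={0}∪out(9)={0}
  fail(6) 'bdd': from fail(5)=12 chase 'd': 12 ⇒ 13;  out=∅∪out(13)=∅
  fail(10) 'aaa': from fail(9)=8 chase 'a': 8 ⇒ 9;  out=∅∪out(9)=∅
  fail(14) 'ddd': from fail(13)=12 chase 'd': 12 ⇒ 13;  out={4}∪out(13)={4}
  fail(7) 'bddd': from fail(6)=13 chase 'd': 13 ⇒ 14;  out={2}∪out(14)={2,4}
  fail(11) 'aaac': from fail(10)=9 chase 'c': 9→8→0 ⇒ 4;  out={3}∪out(4)={1,3}

Run:
[0] read 'c'  n0⇒n4  emit P1@[0:0]
[1] read 'b'  n4⇒n1 (fail-walked)
[2] read 'b'  n1⇒n1 (fail-walked)
[3] read 'a'  n1⇒n2
[4] read 'c'  n2⇒n4 (fail-walked)  emit P1@[4:4]
[5] read 'd'  n4⇒n12 (fail-walked)
[6] read 'c'  n12⇒n4 (fail-walked)  emit P1@[6:6]
[7] read 'a'  n4⇒n8 (fail-walked)
[8] read 'a'  n8⇒n9
[9] read 'b'  n9⇒n1 (fail-walked)
[10] read 'b'  n1⇒n1 (fail-walked)
[11] read 'a'  n1⇒n2
[12] read 'a'  n2⇒n3  emit P0@[10:12]
[13] read 'c'  n3⇒n4 (fail-walked)  emit P1@[13:13]
[14] read 'c'  n4⇒n4 (fail-walked)  emit P1@[14:14]
[15] read 'c'  n4⇒n4 (fail-walked)  emit P1@[15:15]
[16] read 'd'  n4⇒n12 (fail-walked)
[17] read 'd'  n12⇒n13
[18] read 'd'  n13⇒n14  emit P4@[16:18]
[19] read 'a'  n14⇒n8 (fail-walked)
[20] read 'b'  n8⇒n1 (fail-walked)
[21] read 'a'  n1⇒n2
[22] read 'a'  n2⇒n3  emit P0@[20:22]
[23] read 'd'  n3⇒n12 (fail-walked)
[24] read 'd'  n12⇒n13
[25] read 'd'  n13⇒n14  emit P4@[23:25]
[26] read 'd'  n14⇒n14 (fail-walked)  emit P4@[24:26]
[27] read 'd'  n14⇒n14 (fail-walked)  emit P4@[25:27]
[28] read 'c'  n14⇒n4 (fail-walked)  emit P1@[28:28]
[29] read 'b'  n4⇒n1 (fail-walked)
[30] read 'd'  n1⇒n5
[31] read 'd'  n5⇒n6
[32] read 'd'  n6⇒n7  emit P2@[29:32],P4@[30:32]
[33] read 'c'  n7⇒n4 (fail-walked)  emit P1@[33:33]
[34] read 'c'  n4⇒n4 (fail-walked)  emit P1@[34:34]
[35] read 'b'  n4⇒n1 (fail-walked)
[36] read 'd'  n1⇒n5
[37] read 'd'  n5⇒n6
[38] read 'd'  n6⇒n7  emit P2@[35:38],P4@[36:38]
[39] read 'a'  n7⇒n8 (fail-walked)
[40] read 'd'  n8⇒n12 (fail-walked)
[41] read 'd'  n12⇒n13
[42] read 'd'  n13⇒n14  emit P4@[40:42]
[43] read 'c'  n14⇒n4 (fail-walked)  emit P1@[43:43]
[44] read 'd'  n4⇒n12 (fail-walked)
[45] read 'c'  n12⇒n4 (fail-walked)  emit P1@[45:45]
[46] read 'b'  n4⇒n1 (fail-walked)
[47] read 'a'  n1⇒n2
[48] read 'd'  n2⇒n12 (fail-walked)
[49] read 'd'  n12⇒n13
[50] read 'c'  n13⇒n4 (fail-walked)  emit P1@[50:50]
[51] read 'b'  n4⇒n1 (fail-walked)
[52] read 'd'  n1⇒n5
[53] read 'd'  n5⇒n6
[54] read 'd'  n6⇒n7  emit P2@[51:54],P4@[52:54]
[55] read 'b'  n7⇒n1 (fail-walked)
[56] read 'b'  n1⇒n1 (fail-walked)
[57] read 'c'  n1⇒n4 (fail-walked)  emit P1@[57:57]
[58] read 'b'  n4⇒n1 (fail-walked)
[59] read 'd'  n1⇒n5
[60] read 'd'  n5⇒n6
[61] read 'd'  n6⇒n7  emit P2@[58:61],P4@[59:61]
[62] read 'd'  n7⇒n14 (fail-walked)  emit P4@[60:62]
[63] read 'd'  n14⇒n14 (fail-walked)  emit P4@[61:63]
[64] read 'b'  n14⇒n1 (fail-walked)
[65] read 'c'  n1⇒n4 (fail-walked)  emit P1@[65:65]
[66] read 'a'  n4⇒n8 (fail-walked)
[67] read 'c'  n8⇒n4 (fail-walked)  emit P1@[67:67]
[68] read 'b'  n4⇒n1 (fail-walked)
[69] read 'b'  n1⇒n1 (fail-walked)
[70] read 'd'  n1⇒n5

Matches: [[0,1],[4,1],[6,1],[12,0],[13,1],[14,1],[15,1],[18,4],[22,0],[25,4],[26,4],[27,4],[28,1],[32,2],[32,4],[33,1],[34,1],[38,2],[38,4],[42,4],[43,1],[45,1],[50,1],[54,2],[54,4],[57,1],[61,2],[61,4],[62,4],[63,4],[65,1],[67,1]]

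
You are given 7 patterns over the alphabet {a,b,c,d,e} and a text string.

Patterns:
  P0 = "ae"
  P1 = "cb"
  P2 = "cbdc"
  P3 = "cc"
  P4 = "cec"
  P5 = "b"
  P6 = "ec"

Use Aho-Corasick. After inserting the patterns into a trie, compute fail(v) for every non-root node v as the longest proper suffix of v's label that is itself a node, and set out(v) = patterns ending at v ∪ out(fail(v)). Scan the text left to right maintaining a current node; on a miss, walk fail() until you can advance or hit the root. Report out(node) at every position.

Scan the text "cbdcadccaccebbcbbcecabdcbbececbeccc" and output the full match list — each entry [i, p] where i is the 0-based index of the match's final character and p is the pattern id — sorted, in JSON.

Construct AC machine:
Trie (insert patterns):
  0='ε' goto a→1 b→10 c→3 e→11
  1='a' goto e→2
  2='ae' goto ·  [P0 ends]
  3='c' goto b→4 c→7 e→8
  4='cb' goto d→5  [P1 ends]
  5='cbd' goto c→6
  6='cbdc' goto ·  [P2 ends]
  7='cc' goto ·  [P3 ends]
  8='ce' goto c→9
  9='cec' goto ·  [P4 ends]
  10='b' goto ·  [P5 ends]
  11='e' goto c→12
  12='ec' goto ·  [P6 ends]

BFS fail/out derivation:
  n1('a'): parent n0 fail=0; on 'a' 0 → fail=0;  out ∅∪∅=∅
  n3('c'): parent n0 fail=0; on 'c' 0 → fail=0;  out ∅∪∅=∅
  n10('b'): parent n0 fail=0; on 'b' 0 → fail=0;  out {5}∪∅={5}
  n11('e'): parent n0 fail=0; on 'e' 0 → fail=0;  out ∅∪∅=∅
  n2('ae'): parent n1 fail=0; on 'e' 0 → fail=11;  out {0}∪∅={0}
  n4('cb'): parent n3 fail=0; on 'b' 0 → fail=10;  out {1}∪{5}={1,5}
  n7('cc'): parent n3 fail=0; on 'c' 0 → fail=3;  out {3}∪∅={3}
  n8('ce'): parent n3 fail=0; on 'e' 0 → fail=11;  out ∅∪∅=∅
  n12('ec'): parent n11 fail=0; on 'c' 0 → fail=3;  out {6}∪∅={6}
  n5('cbd'): parent n4 fail=10; on 'd' 10→0 → fail=0;  out ∅∪∅=∅
  n9('cec'): parent n8 fail=11; on 'c' 11 → fail=12;  out {4}∪{6}={4,6}
  n6('cbdc'): parent n5 fail=0; on 'c' 0 → fail=3;  out {2}∪∅={2}

Run:
pos 0 'c': at 3
pos 1 'b': at 4  ** P1@[0:1],P5@[1:1]
pos 2 'd': at 5
pos 3 'c': at 6  ** P2@[0:3]
pos 4 'a': at 1 (fail-walked)
pos 5 'd': at 0 (fail-walked)
pos 6 'c': at 3
pos 7 'c': at 7  ** P3@[6:7]
pos 8 'a': at 1 (fail-walked)
pos 9 'c': at 3 (fail-walked)
pos 10 'c': at 7  ** P3@[9:10]
pos 11 'e': at 8 (fail-walked)
pos 12 'b': at 10 (fail-walked)  ** P5@[12:12]
pos 13 'b': at 10 (fail-walked)  ** P5@[13:13]
pos 14 'c': at 3 (fail-walked)
pos 15 'b': at 4  ** P1@[14:15],P5@[15:15]
pos 16 'b': at 10 (fail-walked)  ** P5@[16:16]
pos 17 'c': at 3 (fail-walked)
pos 18 'e': at 8
pos 19 'c': at 9  ** P4@[17:19],P6@[18:19]
pos 20 'a': at 1 (fail-walked)
pos 21 'b': at 10 (fail-walked)  ** P5@[21:21]
pos 22 'd': at 0 (fail-walked)
pos 23 'c': at 3
pos 24 'b': at 4  ** P1@[23:24],P5@[24:24]
pos 25 'b': at 10 (fail-walked)  ** P5@[25:25]
pos 26 'e': at 11 (fail-walked)
pos 27 'c': at 12  ** P6@[26:27]
pos 28 'e': at 8 (fail-walked)
pos 29 'c': at 9  ** P4@[27:29],P6@[28:29]
pos 30 'b': at 4 (fail-walked)  ** P1@[29:30],P5@[30:30]
pos 31 'e': at 11 (fail-walked)
pos 32 'c': at 12  ** P6@[31:32]
pos 33 'c': at 7 (fail-walked)  ** P3@[32:33]
pos 34 'c': at 7 (fail-walked)  ** P3@[33:34]

Matches: [[1,1],[1,5],[3,2],[7,3],[10,3],[12,5],[13,5],[15,1],[15,5],[16,5],[19,4],[19,6],[21,5],[24,1],[24,5],[25,5],[27,6],[29,4],[29,6],[30,1],[30,5],[32,6],[33,3],[34,3]]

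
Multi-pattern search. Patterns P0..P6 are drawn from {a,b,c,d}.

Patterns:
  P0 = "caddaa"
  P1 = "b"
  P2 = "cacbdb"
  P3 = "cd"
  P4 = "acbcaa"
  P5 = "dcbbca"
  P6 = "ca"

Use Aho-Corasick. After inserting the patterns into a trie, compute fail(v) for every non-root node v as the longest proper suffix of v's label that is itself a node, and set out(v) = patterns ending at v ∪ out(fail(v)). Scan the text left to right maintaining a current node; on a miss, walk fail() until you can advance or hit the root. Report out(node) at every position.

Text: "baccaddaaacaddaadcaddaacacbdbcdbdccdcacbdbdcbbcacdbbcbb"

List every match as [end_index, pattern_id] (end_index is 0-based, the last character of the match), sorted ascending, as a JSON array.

Construct AC machine:
Trie nodes:
  n0 'ε': a→13 b→7 c→1 d→19
  n1 'c': a→2 d→12
  n2 'ca': c→8 d→3  [P6 ends]
  n3 'cad': d→4
  n4 'cadd': a→5
  n5 'cadda': a→6
  n6 'caddaa': ·  [P0 ends]
  n7 'b': ·  [P1 ends]
  n8 'cac': b→9
  n9 'cacb': d→10
  n10 'cacbd': b→11
  n11 'cacbdb': ·  [P2 ends]
  n12 'cd': ·  [P3 ends]
  n13 'a': c→14
  n14 'ac': b→15
  n15 'acb': c→16
  n16 'acbc': a→17
  n17 'acbca': a→18
  n18 'acbcaa': ·  [P4 ends]
  n19 'd': c→20
  n20 'dc': b→21
  n21 'dcb': b→22
  n22 'dcbb': c→23
  n23 'dcbbc': a→24
  n24 'dcbbca': ·  [P5 ends]

Failure links (BFS by depth):
  n1('c'): parent n0 fail=0; on 'c' 0 → fail=0;  out ∅∪∅=∅
  n7('b'): parent n0 fail=0; on 'b' 0 → fail=0;  out {1}∪∅={1}
  n13('a'): parent n0 fail=0; on 'a' 0 → fail=0;  out ∅∪∅=∅
  n19('d'): parent n0 fail=0; on 'd' 0 → fail=0;  out ∅∪∅=∅
  n2('ca'): parent n1 fail=0; on 'a' 0 → fail=13;  out {6}∪∅={6}
  n12('cd'): parent n1 fail=0; on 'd' 0 → fail=19;  out {3}∪∅={3}
  n14('ac'): parent n13 fail=0; on 'c' 0 → fail=1;  out ∅∪∅=∅
  n20('dc'): parent n19 fail=0; on 'c' 0 → fail=1;  out ∅∪∅=∅
  n3('cad'): parent n2 fail=13; on 'd' 13→0 → fail=19;  out ∅∪∅=∅
  n8('cac'): parent n2 fail=13; on 'c' 13 → fail=14;  out ∅∪∅=∅
  n15('acb'): parent n14 fail=1; on 'b' 1→0 → fail=7;  out ∅∪{1}={1}
  n21('dcb'): parent n20 fail=1; on 'b' 1→0 → fail=7;  out ∅∪{1}={1}
  n4('cadd'): parent n3 fail=19; on 'd' 19→0 → fail=19;  out ∅∪∅=∅
  n9('cacb'): parent n8 fail=14; on 'b' 14 → fail=15;  out ∅∪{1}={1}
  n16('acbc'): parent n15 fail=7; on 'c' 7→0 → fail=1;  out ∅∪∅=∅
  n22('dcbb'): parent n21 fail=7; on 'b' 7→0 → fail=7;  out ∅∪{1}={1}
  n5('cadda'): parent n4 fail=19; on 'a' 19→0 → fail=13;  out ∅∪∅=∅
  n10('cacbd'): parent n9 fail=15; on 'd' 15→7→0 → fail=19;  out ∅∪∅=∅
  n17('acbca'): parent n16 fail=1; on 'a' 1 → fail=2;  out ∅∪{6}={6}
  n23('dcbbc'): parent n22 fail=7; on 'c' 7→0 → fail=1;  out ∅∪∅=∅
  n6('caddaa'): parent n5 fail=13; on 'a' 13→0 → fail=13;  out {0}∪∅={0}
  n11('cacbdb'): parent n10 fail=19; on 'b' 19→0 → fail=7;  out {2}∪{1}={1,2}
  n18('acbcaa'): parent n17 fail=2; on 'a' 2→13→0 → fail=13;  out {4}∪∅={4}
  n24('dcbbca'): parent n23 fail=1; on 'a' 1 → fail=2;  out {5}∪{6}={5,6}

Text stream:
i=0 'b': node 0→7  ** P1@[0:0]
i=1 'a': node 7→13 ·f
i=2 'c': node 13→14
i=3 'c': node 14→1 ·f
i=4 'a': node 1→2  ** P6@[3:4]
i=5 'd': node 2→3
i=6 'd': node 3→4
i=7 'a': node 4→5
i=8 'a': node 5→6  ** P0@[3:8]
i=9 'a': node 6→13 ·f
i=10 'c': node 13→14
i=11 'a': node 14→2 ·f  ** P6@[10:11]
i=12 'd': node 2→3
i=13 'd': node 3→4
i=14 'a': node 4→5
i=15 'a': node 5→6  ** P0@[10:15]
i=16 'd': node 6→19 ·f
i=17 'c': node 19→20
i=18 'a': node 20→2 ·f  ** P6@[17:18]
i=19 'd': node 2→3
i=20 'd': node 3→4
i=21 'a': node 4→5
i=22 'a': node 5→6  ** P0@[17:22]
i=23 'c': node 6→14 ·f
i=24 'a': node 14→2 ·f  ** P6@[23:24]
i=25 'c': node 2→8
i=26 'b': node 8→9  ** P1@[26:26]
i=27 'd': node 9→10
i=28 'b': node 10→11  ** P1@[28:28],P2@[23:28]
i=29 'c': node 11→1 ·f
i=30 'd': node 1→12  ** P3@[29:30]
i=31 'b': node 12→7 ·f  ** P1@[31:31]
i=32 'd': node 7→19 ·f
i=33 'c': node 19→20
i=34 'c': node 20→1 ·f
i=35 'd': node 1→12  ** P3@[34:35]
i=36 'c': node 12→20 ·f
i=37 'a': node 20→2 ·f  ** P6@[36:37]
i=38 'c': node 2→8
i=39 'b': node 8→9  ** P1@[39:39]
i=40 'd': node 9→10
i=41 'b': node 10→11  ** P1@[41:41],P2@[36:41]
i=42 'd': node 11→19 ·f
i=43 'c': node 19→20
i=44 'b': node 20→21  ** P1@[44:44]
i=45 'b': node 21→22  ** P1@[45:45]
i=46 'c': node 22→23
i=47 'a': node 23→24  ** P5@[42:47],P6@[46:47]
i=48 'c': node 24→8 ·f
i=49 'd': node 8→12 ·f  ** P3@[48:49]
i=50 'b': node 12→7 ·f  ** P1@[50:50]
i=51 'b': node 7→7 ·f  ** P1@[51:51]
i=52 'c': node 7→1 ·f
i=53 'b': node 1→7 ·f  ** P1@[53:53]
i=54 'b': node 7→7 ·f  ** P1@[54:54]

Result: [[0,1],[4,6],[8,0],[11,6],[15,0],[18,6],[22,0],[24,6],[26,1],[28,1],[28,2],[30,3],[31,1],[35,3],[37,6],[39,1],[41,1],[41,2],[44,1],[45,1],[47,5],[47,6],[49,3],[50,1],[51,1],[53,1],[54,1]]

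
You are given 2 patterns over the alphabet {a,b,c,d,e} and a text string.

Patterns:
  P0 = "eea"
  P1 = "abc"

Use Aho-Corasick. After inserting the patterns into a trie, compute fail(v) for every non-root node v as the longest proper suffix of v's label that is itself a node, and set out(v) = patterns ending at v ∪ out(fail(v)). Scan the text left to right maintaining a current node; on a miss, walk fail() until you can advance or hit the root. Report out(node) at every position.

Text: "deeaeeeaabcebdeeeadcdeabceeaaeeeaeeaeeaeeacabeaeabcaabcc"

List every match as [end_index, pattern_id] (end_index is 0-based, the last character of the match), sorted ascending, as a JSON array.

Build:
Trie (insert patterns):
  n0 'ε': a→4 e→1
  n1 'e': e→2
  n2 'ee': a→3
  n3 'eea': ·  [P0 ends]
  n4 'a': b→5
  n5 'ab': c→6
  n6 'abc': ·  [P1 ends]

Failure links (BFS by depth):
  fail(1) 'e': from fail(0)=0 chase 'e': 0 ⇒ 0;  out=∅∪out(0)=∅
  fail(4) 'a': from fail(0)=0 chase 'a': 0 ⇒ 0;  out=∅∪out(0)=∅
  fail(2) 'ee': from fail(1)=0 chase 'e': 0 ⇒ 1;  out=∅∪out(1)=∅
  fail(5) 'ab': from fail(4)=0 chase 'b': 0 ⇒ 0;  out=∅∪out(0)=∅
  fail(3) 'eea': from fail(2)=1 chase 'a': 1→0 ⇒ 4;  out={0}∪out(4)={0}
  fail(6) 'abc': from fail(5)=0 chase 'c': 0 ⇒ 0;  out={1}∪out(0)={1}

Text stream:
pos 0 'd': at 0
pos 1 'e': at 1
pos 2 'e': at 2
pos 3 'a': at 3  ** P0@[1:3]
pos 4 'e': at 1 (via fail)
pos 5 'e': at 2
pos 6 'e': at 2 (via fail)
pos 7 'a': at 3  ** P0@[5:7]
pos 8 'a': at 4 (via fail)
pos 9 'b': at 5
pos 10 'c': at 6  ** P1@[8:10]
pos 11 'e': at 1 (via fail)
pos 12 'b': at 0 (via fail)
pos 13 'd': at 0
pos 14 'e': at 1
pos 15 'e': at 2
pos 16 'e': at 2 (via fail)
pos 17 'a': at 3  ** P0@[15:17]
pos 18 'd': at 0 (via fail)
pos 19 'c': at 0
pos 20 'd': at 0
pos 21 'e': at 1
pos 22 'a': at 4 (via fail)
pos 23 'b': at 5
pos 24 'c': at 6  ** P1@[22:24]
pos 25 'e': at 1 (via fail)
pos 26 'e': at 2
pos 27 'a': at 3  ** P0@[25:27]
pos 28 'a': at 4 (via fail)
pos 29 'e': at 1 (via fail)
pos 30 'e': at 2
pos 31 'e': at 2 (via fail)
pos 32 'a': at 3  ** P0@[30:32]
pos 33 'e': at 1 (via fail)
pos 34 'e': at 2
pos 35 'a': at 3  ** P0@[33:35]
pos 36 'e': at 1 (via fail)
pos 37 'e': at 2
pos 38 'a': at 3  ** P0@[36:38]
pos 39 'e': at 1 (via fail)
pos 40 'e': at 2
pos 41 'a': at 3  ** P0@[39:41]
pos 42 'c': at 0 (via fail)
pos 43 'a': at 4
pos 44 'b': at 5
pos 45 'e': at 1 (via fail)
pos 46 'a': at 4 (via fail)
pos 47 'e': at 1 (via fail)
pos 48 'a': at 4 (via fail)
pos 49 'b': at 5
pos 50 'c': at 6  ** P1@[48:50]
pos 51 'a': at 4 (via fail)
pos 52 'a': at 4 (via fail)
pos 53 'b': at 5
pos 54 'c': at 6  ** P1@[52:54]
pos 55 'c': at 0 (via fail)

Result: [[3,0],[7,0],[10,1],[17,0],[24,1],[27,0],[32,0],[35,0],[38,0],[41,0],[50,1],[54,1]]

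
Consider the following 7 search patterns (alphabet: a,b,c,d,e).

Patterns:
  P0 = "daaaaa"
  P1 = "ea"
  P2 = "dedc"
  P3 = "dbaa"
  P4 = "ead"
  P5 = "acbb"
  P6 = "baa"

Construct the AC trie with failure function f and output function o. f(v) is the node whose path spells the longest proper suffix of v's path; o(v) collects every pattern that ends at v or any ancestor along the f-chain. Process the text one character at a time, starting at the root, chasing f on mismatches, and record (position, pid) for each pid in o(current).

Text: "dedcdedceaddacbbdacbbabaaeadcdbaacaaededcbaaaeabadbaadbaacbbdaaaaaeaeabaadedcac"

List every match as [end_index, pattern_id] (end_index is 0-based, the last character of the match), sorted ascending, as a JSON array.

Build automaton:
Trie nodes:
  0='ε' goto a→16 b→20 d→1 e→7
  1='d' goto a→2 b→12 e→9
  2='da' goto a→3
  3='daa' goto a→4
  4='daaa' goto a→5
  5='daaaa' goto a→6
  6='daaaaa' goto ·  [P0 ends]
  7='e' goto a→8
  8='ea' goto d→15  [P1 ends]
  9='de' goto d→10
  10='ded' goto c→11
  11='dedc' goto ·  [P2 ends]
  12='db' goto a→13
  13='dba' goto a→14
  14='dbaa' goto ·  [P3 ends]
  15='ead' goto ·  [P4 ends]
  16='a' goto c→17
  17='ac' goto b→18
  18='acb' goto b→19
  19='acbb' goto ·  [P5 ends]
  20='b' goto a→21
  21='ba' goto a→22
  22='baa' goto ·  [P6 ends]

BFS fail/out derivation:
  n1('d'): parent n0 fail=0; on 'd' 0 → fail=0;  out ∅∪∅=∅
  n7('e'): parent n0 fail=0; on 'e' 0 → fail=0;  out ∅∪∅=∅
  n16('a'): parent n0 fail=0; on 'a' 0 → fail=0;  out ∅∪∅=∅
  n20('b'): parent n0 fail=0; on 'b' 0 → fail=0;  out ∅∪∅=∅
  n2('da'): parent n1 fail=0; on 'a' 0 → fail=16;  out ∅∪∅=∅
  n8('ea'): parent n7 fail=0; on 'a' 0 → fail=16;  out {1}∪∅={1}
  n9('de'): parent n1 fail=0; on 'e' 0 → fail=7;  out ∅∪∅=∅
  n12('db'): parent n1 fail=0; on 'b' 0 → fail=20;  out ∅∪∅=∅
  n17('ac'): parent n16 fail=0; on 'c' 0 → fail=0;  out ∅∪∅=∅
  n21('ba'): parent n20 fail=0; on 'a' 0 → fail=16;  out ∅∪∅=∅
  n3('daa'): parent n2 fail=16; on 'a' 16→0 → fail=16;  out ∅∪∅=∅
  n10('ded'): parent n9 fail=7; on 'd' 7→0 → fail=1;  out ∅∪∅=∅
  n13('dba'): parent n12 fail=20; on 'a' 20 → fail=21;  out ∅∪∅=∅
  n15('ead'): parent n8 fail=16; on 'd' 16→0 → fail=1;  out {4}∪∅={4}
  n18('acb'): parent n17 fail=0; on 'b' 0 → fail=20;  out ∅∪∅=∅
  n22('baa'): parent n21 fail=16; on 'a' 16→0 → fail=16;  out {6}∪∅={6}
  n4('daaa'): parent n3 fail=16; on 'a' 16→0 → fail=16;  out ∅∪∅=∅
  n11('dedc'): parent n10 fail=1; on 'c' 1→0 → fail=0;  out {2}∪∅={2}
  n14('dbaa'): parent n13 fail=21; on 'a' 21 → fail=22;  out {3}∪{6}={3,6}
  n19('acbb'): parent n18 fail=20; on 'b' 20→0 → fail=20;  out {5}∪∅={5}
  n5('daaaa'): parent n4 fail=16; on 'a' 16→0 → fail=16;  out ∅∪∅=∅
  n6('daaaaa'): parent n5 fail=16; on 'a' 16→0 → fail=16;  out {0}∪∅={0}

Scan:
[0] read 'd'  n0⇒n1
[1] read 'e'  n1⇒n9
[2] read 'd'  n9⇒n10
[3] read 'c'  n10⇒n11  emit P2@[0:3]
[4] read 'd'  n11⇒n1 (via fail)
[5] read 'e'  n1⇒n9
[6] read 'd'  n9⇒n10
[7] read 'c'  n10⇒n11  emit P2@[4:7]
[8] read 'e'  n11⇒n7 (via fail)
[9] read 'a'  n7⇒n8  emit P1@[8:9]
[10] read 'd'  n8⇒n15  emit P4@[8:10]
[11] read 'd'  n15⇒n1 (via fail)
[12] read 'a'  n1⇒n2
[13] read 'c'  n2⇒n17 (via fail)
[14] read 'b'  n17⇒n18
[15] read 'b'  n18⇒n19  emit P5@[12:15]
[16] read 'd'  n19⇒n1 (via fail)
[17] read 'a'  n1⇒n2
[18] read 'c'  n2⇒n17 (via fail)
[19] read 'b'  n17⇒n18
[20] read 'b'  n18⇒n19  emit P5@[17:20]
[21] read 'a'  n19⇒n21 (via fail)
[22] read 'b'  n21⇒n20 (via fail)
[23] read 'a'  n20⇒n21
[24] read 'a'  n21⇒n22  emit P6@[22:24]
[25] read 'e'  n22⇒n7 (via fail)
[26] read 'a'  n7⇒n8  emit P1@[25:26]
[27] read 'd'  n8⇒n15  emit P4@[25:27]
[28] read 'c'  n15⇒n0 (via fail)
[29] read 'd'  n0⇒n1
[30] read 'b'  n1⇒n12
[31] read 'a'  n12⇒n13
[32] read 'a'  n13⇒n14  emit P3@[29:32],P6@[30:32]
[33] read 'c'  n14⇒n17 (via fail)
[34] read 'a'  n17⇒n16 (via fail)
[35] read 'a'  n16⇒n16 (via fail)
[36] read 'e'  n16⇒n7 (via fail)
[37] read 'd'  n7⇒n1 (via fail)
[38] read 'e'  n1⇒n9
[39] read 'd'  n9⇒n10
[40] read 'c'  n10⇒n11  emit P2@[37:40]
[41] read 'b'  n11⇒n20 (via fail)
[42] read 'a'  n20⇒n21
[43] read 'a'  n21⇒n22  emit P6@[41:43]
[44] read 'a'  n22⇒n16 (via fail)
[45] read 'e'  n16⇒n7 (via fail)
[46] read 'a'  n7⇒n8  emit P1@[45:46]
[47] read 'b'  n8⇒n20 (via fail)
[48] read 'a'  n20⇒n21
[49] read 'd'  n21⇒n1 (via fail)
[50] read 'b'  n1⇒n12
[51] read 'a'  n12⇒n13
[52] read 'a'  n13⇒n14  emit P3@[49:52],P6@[50:52]
[53] read 'd'  n14⇒n1 (via fail)
[54] read 'b'  n1⇒n12
[55] read 'a'  n12⇒n13
[56] read 'a'  n13⇒n14  emit P3@[53:56],P6@[54:56]
[57] read 'c'  n14⇒n17 (via fail)
[58] read 'b'  n17⇒n18
[59] read 'b'  n18⇒n19  emit P5@[56:59]
[60] read 'd'  n19⇒n1 (via fail)
[61] read 'a'  n1⇒n2
[62] read 'a'  n2⇒n3
[63] read 'a'  n3⇒n4
[64] read 'a'  n4⇒n5
[65] read 'a'  n5⇒n6  emit P0@[60:65]
[66] read 'e'  n6⇒n7 (via fail)
[67] read 'a'  n7⇒n8  emit P1@[66:67]
[68] read 'e'  n8⇒n7 (via fail)
[69] read 'a'  n7⇒n8  emit P1@[68:69]
[70] read 'b'  n8⇒n20 (via fail)
[71] read 'a'  n20⇒n21
[72] read 'a'  n21⇒n22  emit P6@[70:72]
[73] read 'd'  n22⇒n1 (via fail)
[74] read 'e'  n1⇒n9
[75] read 'd'  n9⇒n10
[76] read 'c'  n10⇒n11  emit P2@[73:76]
[77] read 'a'  n11⇒n16 (via fail)
[78] read 'c'  n16⇒n17

Matches: [[3,2],[7,2],[9,1],[10,4],[15,5],[20,5],[24,6],[26,1],[27,4],[32,3],[32,6],[40,2],[43,6],[46,1],[52,3],[52,6],[56,3],[56,6],[59,5],[65,0],[67,1],[69,1],[72,6],[76,2]]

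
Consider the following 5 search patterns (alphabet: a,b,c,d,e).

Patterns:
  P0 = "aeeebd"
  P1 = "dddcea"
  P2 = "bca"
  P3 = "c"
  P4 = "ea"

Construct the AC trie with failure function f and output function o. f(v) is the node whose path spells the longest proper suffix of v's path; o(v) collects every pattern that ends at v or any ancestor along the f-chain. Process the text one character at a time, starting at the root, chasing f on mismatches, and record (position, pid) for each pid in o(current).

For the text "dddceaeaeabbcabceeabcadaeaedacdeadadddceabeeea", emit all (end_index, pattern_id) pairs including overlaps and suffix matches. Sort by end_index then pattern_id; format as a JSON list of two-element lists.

Build automaton:
Trie (insert patterns):
  n0 'ε': a→1 b→13 c→16 d→7 e→17
  n1 'a': e→2
  n2 'ae': e→3
  n3 'aee': e→4
  n4 'aeee': b→5
  n5 'aeeeb': d→6
  n6 'aeeebd': ·  [P0 ends]
  n7 'd': d→8
  n8 'dd': d→9
  n9 'ddd': c→10
  n10 'dddc': e→11
  n11 'dddce': a→12
  n12 'dddcea': ·  [P1 ends]
  n13 'b': c→14
  n14 'bc': a→15
  n15 'bca': ·  [P2 ends]
  n16 'c': ·  [P3 ends]
  n17 'e': a→18
  n18 'ea': ·  [P4 ends]

BFS fail/out derivation:
  fail(1) 'a': from fail(0)=0 chase 'a': 0 ⇒ 0;  out=∅∪out(0)=∅
  fail(7) 'd': from fail(0)=0 chase 'd': 0 ⇒ 0;  out=∅∪out(0)=∅
  fail(13) 'b': from fail(0)=0 chase 'b': 0 ⇒ 0;  out=∅∪out(0)=∅
  fail(16) 'c': from fail(0)=0 chase 'c': 0 ⇒ 0;  out={3}∪out(0)={3}
  fail(17) 'e': from fail(0)=0 chase 'e': 0 ⇒ 0;  out=∅∪out(0)=∅
  fail(2) 'ae': from fail(1)=0 chase 'e': 0 ⇒ 17;  out=∅∪out(17)=∅
  fail(8) 'dd': from fail(7)=0 chase 'd': 0 ⇒ 7;  out=∅∪out(7)=∅
  fail(14) 'bc': from fail(13)=0 chase 'c': 0 ⇒ 16;  out=∅∪out(16)={3}
  fail(18) 'ea': from fail(17)=0 chase 'a': 0 ⇒ 1;  out={4}∪out(1)={4}
  fail(3) 'aee': from fail(2)=17 chase 'e': 17→0 ⇒ 17;  out=∅∪out(17)=∅
  fail(9) 'ddd': from fail(8)=7 chase 'd': 7 ⇒ 8;  out=∅∪out(8)=∅
  fail(15) 'bca': from fail(14)=16 chase 'a': 16→0 ⇒ 1;  out={2}∪out(1)={2}
  fail(4) 'aeee': from fail(3)=17 chase 'e': 17→0 ⇒ 17;  out=∅∪out(17)=∅
  fail(10) 'dddc': from fail(9)=8 chase 'c': 8→7→0 ⇒ 16;  out=∅∪out(16)={3}
  fail(5) 'aeeeb': from fail(4)=17 chase 'b': 17→0 ⇒ 13;  out=∅∪out(13)=∅
  fail(11) 'dddce': from fail(10)=16 chase 'e': 16→0 ⇒ 17;  out=∅∪out(17)=∅
  fail(6) 'aeeebd': from fail(5)=13 chase 'd': 13→0 ⇒ 7;  out={0}∪out(7)={0}
  fail(12) 'dddcea': from fail(11)=17 chase 'a': 17 ⇒ 18;  out={1}∪out(18)={1,4}

Run:
i=0 'd': node 0→7
i=1 'd': node 7→8
i=2 'd': node 8→9
i=3 'c': node 9→10  ** P3@[3:3]
i=4 'e': node 10→11
i=5 'a': node 11→12  ** P1@[0:5],P4@[4:5]
i=6 'e': node 12→2 (via fail)
i=7 'a': node 2→18 (via fail)  ** P4@[6:7]
i=8 'e': node 18→2 (via fail)
i=9 'a': node 2→18 (via fail)  ** P4@[8:9]
i=10 'b': node 18→13 (via fail)
i=11 'b': node 13→13 (via fail)
i=12 'c': node 13→14  ** P3@[12:12]
i=13 'a': node 14→15  ** P2@[11:13]
i=14 'b': node 15→13 (via fail)
i=15 'c': node 13→14  ** P3@[15:15]
i=16 'e': node 14→17 (via fail)
i=17 'e': node 17→17 (via fail)
i=18 'a': node 17→18  ** P4@[17:18]
i=19 'b': node 18→13 (via fail)
i=20 'c': node 13→14  ** P3@[20:20]
i=21 'a': node 14→15  ** P2@[19:21]
i=22 'd': node 15→7 (via fail)
i=23 'a': node 7→1 (via fail)
i=24 'e': node 1→2
i=25 'a': node 2→18 (via fail)  ** P4@[24:25]
i=26 'e': node 18→2 (via fail)
i=27 'd': node 2→7 (via fail)
i=28 'a': node 7→1 (via fail)
i=29 'c': node 1→16 (via fail)  ** P3@[29:29]
i=30 'd': node 16→7 (via fail)
i=31 'e': node 7→17 (via fail)
i=32 'a': node 17→18  ** P4@[31:32]
i=33 'd': node 18→7 (via fail)
i=34 'a': node 7→1 (via fail)
i=35 'd': node 1→7 (via fail)
i=36 'd': node 7→8
i=37 'd': node 8→9
i=38 'c': node 9→10  ** P3@[38:38]
i=39 'e': node 10→11
i=40 'a': node 11→12  ** P1@[35:40],P4@[39:40]
i=41 'b': node 12→13 (via fail)
i=42 'e': node 13→17 (via fail)
i=43 'e': node 17→17 (via fail)
i=44 'e': node 17→17 (via fail)
i=45 'a': node 17→18  ** P4@[44:45]

Matches: [[3,3],[5,1],[5,4],[7,4],[9,4],[12,3],[13,2],[15,3],[18,4],[20,3],[21,2],[25,4],[29,3],[32,4],[38,3],[40,1],[40,4],[45,4]]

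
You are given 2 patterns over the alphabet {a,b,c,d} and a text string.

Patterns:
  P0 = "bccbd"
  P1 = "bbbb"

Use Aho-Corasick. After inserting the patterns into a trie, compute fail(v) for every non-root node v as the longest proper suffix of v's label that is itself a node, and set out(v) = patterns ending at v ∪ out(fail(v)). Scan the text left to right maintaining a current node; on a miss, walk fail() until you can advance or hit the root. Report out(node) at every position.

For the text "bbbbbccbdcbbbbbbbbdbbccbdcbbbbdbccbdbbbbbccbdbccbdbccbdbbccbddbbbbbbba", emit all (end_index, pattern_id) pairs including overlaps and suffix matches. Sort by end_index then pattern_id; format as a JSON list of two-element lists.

Construct AC machine:
Trie (insert patterns):
  n0 'ε': b→1
  n1 'b': b→6 c→2
  n2 'bc': c→3
  n3 'bcc': b→4
  n4 'bccb': d→5
  n5 'bccbd': ·  [P0 ends]
  n6 'bb': b→7
  n7 'bbb': b→8
  n8 'bbbb': ·  [P1 ends]

BFS fail/out derivation:
  n1('b'): parent n0 fail=0; on 'b' 0 → fail=0;  out ∅∪∅=∅
  n2('bc'): parent n1 fail=0; on 'c' 0 → fail=0;  out ∅∪∅=∅
  n6('bb'): parent n1 fail=0; on 'b' 0 → fail=1;  out ∅∪∅=∅
  n3('bcc'): parent n2 fail=0; on 'c' 0 → fail=0;  out ∅∪∅=∅
  n7('bbb'): parent n6 fail=1; on 'b' 1 → fail=6;  out ∅∪∅=∅
  n4('bccb'): parent n3 fail=0; on 'b' 0 → fail=1;  out ∅∪∅=∅
  n8('bbbb'): parent n7 fail=6; on 'b' 6 → fail=7;  out {1}∪∅={1}
  n5('bccbd'): parent n4 fail=1; on 'd' 1→0 → fail=0;  out {0}∪∅={0}

Scan:
pos 0 'b': at 1
pos 1 'b': at 6
pos 2 'b': at 7
pos 3 'b': at 8  → match P1@[0:3]
pos 4 'b': at 8 (via fail)  → match P1@[1:4]
pos 5 'c': at 2 (via fail)
pos 6 'c': at 3
pos 7 'b': at 4
pos 8 'd': at 5  → match P0@[4:8]
pos 9 'c': at 0 (via fail)
pos 10 'b': at 1
pos 11 'b': at 6
pos 12 'b': at 7
pos 13 'b': at 8  → match P1@[10:13]
pos 14 'b': at 8 (via fail)  → match P1@[11:14]
pos 15 'b': at 8 (via fail)  → match P1@[12:15]
pos 16 'b': at 8 (via fail)  → match P1@[13:16]
pos 17 'b': at 8 (via fail)  → match P1@[14:17]
pos 18 'd': at 0 (via fail)
pos 19 'b': at 1
pos 20 'b': at 6
pos 21 'c': at 2 (via fail)
pos 22 'c': at 3
pos 23 'b': at 4
pos 24 'd': at 5  → match P0@[20:24]
pos 25 'c': at 0 (via fail)
pos 26 'b': at 1
pos 27 'b': at 6
pos 28 'b': at 7
pos 29 'b': at 8  → match P1@[26:29]
pos 30 'd': at 0 (via fail)
pos 31 'b': at 1
pos 32 'c': at 2
pos 33 'c': at 3
pos 34 'b': at 4
pos 35 'd': at 5  → match P0@[31:35]
pos 36 'b': at 1 (via fail)
pos 37 'b': at 6
pos 38 'b': at 7
pos 39 'b': at 8  → match P1@[36:39]
pos 40 'b': at 8 (via fail)  → match P1@[37:40]
pos 41 'c': at 2 (via fail)
pos 42 'c': at 3
pos 43 'b': at 4
pos 44 'd': at 5  → match P0@[40:44]
pos 45 'b': at 1 (via fail)
pos 46 'c': at 2
pos 47 'c': at 3
pos 48 'b': at 4
pos 49 'd': at 5  → match P0@[45:49]
pos 50 'b': at 1 (via fail)
pos 51 'c': at 2
pos 52 'c': at 3
pos 53 'b': at 4
pos 54 'd': at 5  → match P0@[50:54]
pos 55 'b': at 1 (via fail)
pos 56 'b': at 6
pos 57 'c': at 2 (via fail)
pos 58 'c': at 3
pos 59 'b': at 4
pos 60 'd': at 5  → match P0@[56:60]
pos 61 'd': at 0 (via fail)
pos 62 'b': at 1
pos 63 'b': at 6
pos 64 'b': at 7
pos 65 'b': at 8  → match P1@[62:65]
pos 66 'b': at 8 (via fail)  → match P1@[63:66]
pos 67 'b': at 8 (via fail)  → match P1@[64:67]
pos 68 'b': at 8 (via fail)  → match P1@[65:68]
pos 69 'a': at 0 (via fail)

Result: [[3,1],[4,1],[8,0],[13,1],[14,1],[15,1],[16,1],[17,1],[24,0],[29,1],[35,0],[39,1],[40,1],[44,0],[49,0],[54,0],[60,0],[65,1],[66,1],[67,1],[68,1]]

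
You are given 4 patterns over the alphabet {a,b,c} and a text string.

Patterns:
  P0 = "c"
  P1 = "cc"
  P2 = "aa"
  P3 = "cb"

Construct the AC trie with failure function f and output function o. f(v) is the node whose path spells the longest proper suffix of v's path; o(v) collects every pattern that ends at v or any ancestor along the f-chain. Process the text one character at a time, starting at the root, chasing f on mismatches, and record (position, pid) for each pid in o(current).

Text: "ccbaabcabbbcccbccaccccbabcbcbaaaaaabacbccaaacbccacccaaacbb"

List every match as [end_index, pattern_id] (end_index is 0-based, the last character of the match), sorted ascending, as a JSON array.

Construct AC machine:
Trie nodes:
  0='ε' goto a→3 c→1
  1='c' goto b→5 c→2  [P0 ends]
  2='cc' goto ·  [P1 ends]
  3='a' goto a→4
  4='aa' goto ·  [P2 ends]
  5='cb' goto ·  [P3 ends]

BFS fail/out derivation:
  fail(1) 'c': from fail(0)=0 chase 'c': 0 ⇒ 0;  out={0}∪out(0)={0}
  fail(3) 'a': from fail(0)=0 chase 'a': 0 ⇒ 0;  out=∅∪out(0)=∅
  fail(2) 'cc': from fail(1)=0 chase 'c': 0 ⇒ 1;  out={1}∪out(1)={0,1}
  fail(4) 'aa': from fail(3)=0 chase 'a': 0 ⇒ 3;  out={2}∪out(3)={2}
  fail(5) 'cb': from fail(1)=0 chase 'b': 0 ⇒ 0;  out={3}∪out(0)={3}

Text stream:
pos 0 'c': at 1  ** P0@[0:0]
pos 1 'c': at 2  ** P0@[1:1],P1@[0:1]
pos 2 'b': at 5 (fail-walked)  ** P3@[1:2]
pos 3 'a': at 3 (fail-walked)
pos 4 'a': at 4  ** P2@[3:4]
pos 5 'b': at 0 (fail-walked)
pos 6 'c': at 1  ** P0@[6:6]
pos 7 'a': at 3 (fail-walked)
pos 8 'b': at 0 (fail-walked)
pos 9 'b': at 0
pos 10 'b': at 0
pos 11 'c': at 1  ** P0@[11:11]
pos 12 'c': at 2  ** P0@[12:12],P1@[11:12]
pos 13 'c': at 2 (fail-walked)  ** P0@[13:13],P1@[12:13]
pos 14 'b': at 5 (fail-walked)  ** P3@[13:14]
pos 15 'c': at 1 (fail-walked)  ** P0@[15:15]
pos 16 'c': at 2  ** P0@[16:16],P1@[15:16]
pos 17 'a': at 3 (fail-walked)
pos 18 'c': at 1 (fail-walked)  ** P0@[18:18]
pos 19 'c': at 2  ** P0@[19:19],P1@[18:19]
pos 20 'c': at 2 (fail-walked)  ** P0@[20:20],P1@[19:20]
pos 21 'c': at 2 (fail-walked)  ** P0@[21:21],P1@[20:21]
pos 22 'b': at 5 (fail-walked)  ** P3@[21:22]
pos 23 'a': at 3 (fail-walked)
pos 24 'b': at 0 (fail-walked)
pos 25 'c': at 1  ** P0@[25:25]
pos 26 'b': at 5  ** P3@[25:26]
pos 27 'c': at 1 (fail-walked)  ** P0@[27:27]
pos 28 'b': at 5  ** P3@[27:28]
pos 29 'a': at 3 (fail-walked)
pos 30 'a': at 4  ** P2@[29:30]
pos 31 'a': at 4 (fail-walked)  ** P2@[30:31]
pos 32 'a': at 4 (fail-walked)  ** P2@[31:32]
pos 33 'a': at 4 (fail-walked)  ** P2@[32:33]
pos 34 'a': at 4 (fail-walked)  ** P2@[33:34]
pos 35 'b': at 0 (fail-walked)
pos 36 'a': at 3
pos 37 'c': at 1 (fail-walked)  ** P0@[37:37]
pos 38 'b': at 5  ** P3@[37:38]
pos 39 'c': at 1 (fail-walked)  ** P0@[39:39]
pos 40 'c': at 2  ** P0@[40:40],P1@[39:40]
pos 41 'a': at 3 (fail-walked)
pos 42 'a': at 4  ** P2@[41:42]
pos 43 'a': at 4 (fail-walked)  ** P2@[42:43]
pos 44 'c': at 1 (fail-walked)  ** P0@[44:44]
pos 45 'b': at 5  ** P3@[44:45]
pos 46 'c': at 1 (fail-walked)  ** P0@[46:46]
pos 47 'c': at 2  ** P0@[47:47],P1@[46:47]
pos 48 'a': at 3 (fail-walked)
pos 49 'c': at 1 (fail-walked)  ** P0@[49:49]
pos 50 'c': at 2  ** P0@[50:50],P1@[49:50]
pos 51 'c': at 2 (fail-walked)  ** P0@[51:51],P1@[50:51]
pos 52 'a': at 3 (fail-walked)
pos 53 'a': at 4  ** P2@[52:53]
pos 54 'a': at 4 (fail-walked)  ** P2@[53:54]
pos 55 'c': at 1 (fail-walked)  ** P0@[55:55]
pos 56 'b': at 5  ** P3@[55:56]
pos 57 'b': at 0 (fail-walked)

All matches (sorted): [[0,0],[1,0],[1,1],[2,3],[4,2],[6,0],[11,0],[12,0],[12,1],[13,0],[13,1],[14,3],[15,0],[16,0],[16,1],[18,0],[19,0],[19,1],[20,0],[20,1],[21,0],[21,1],[22,3],[25,0],[26,3],[27,0],[28,3],[30,2],[31,2],[32,2],[33,2],[34,2],[37,0],[38,3],[39,0],[40,0],[40,1],[42,2],[43,2],[44,0],[45,3],[46,0],[47,0],[47,1],[49,0],[50,0],[50,1],[51,0],[51,1],[53,2],[54,2],[55,0],[56,3]]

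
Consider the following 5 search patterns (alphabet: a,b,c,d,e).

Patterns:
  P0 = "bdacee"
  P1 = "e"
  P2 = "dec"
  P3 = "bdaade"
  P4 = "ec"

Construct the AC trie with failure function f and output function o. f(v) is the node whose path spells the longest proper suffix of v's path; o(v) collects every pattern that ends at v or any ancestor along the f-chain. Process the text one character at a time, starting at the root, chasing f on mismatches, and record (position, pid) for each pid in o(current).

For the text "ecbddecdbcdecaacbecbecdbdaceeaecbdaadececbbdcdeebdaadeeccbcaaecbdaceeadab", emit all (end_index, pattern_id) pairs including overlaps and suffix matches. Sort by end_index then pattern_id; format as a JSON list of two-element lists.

Construct AC machine:
Trie nodes:
  0='ε' goto b→1 d→8 e→7
  1='b' goto d→2
  2='bd' goto a→3
  3='bda' goto a→11 c→4
  4='bdac' goto e→5
  5='bdace' goto e→6
  6='bdacee' goto ·  [P0 ends]
  7='e' goto c→14  [P1 ends]
  8='d' goto e→9
  9='de' goto c→10
  10='dec' goto ·  [P2 ends]
  11='bdaa' goto d→12
  12='bdaad' goto e→13
  13='bdaade' goto ·  [P3 ends]
  14='ec' goto ·  [P4 ends]

Failure links (BFS by depth):
  fail(1) 'b': from fail(0)=0 chase 'b': 0 ⇒ 0;  out=∅∪out(0)=∅
  fail(7) 'e': from fail(0)=0 chase 'e': 0 ⇒ 0;  out={1}∪out(0)={1}
  fail(8) 'd': from fail(0)=0 chase 'd': 0 ⇒ 0;  out=∅∪out(0)=∅
  fail(2) 'bd': from fail(1)=0 chase 'd': 0 ⇒ 8;  out=∅∪out(8)=∅
  fail(9) 'de': from fail(8)=0 chase 'e': 0 ⇒ 7;  out=∅∪out(7)={1}
  fail(14) 'ec': from fail(7)=0 chase 'c': 0 ⇒ 0;  out={4}∪out(0)={4}
  fail(3) 'bda': from fail(2)=8 chase 'a': 8→0 ⇒ 0;  out=∅∪out(0)=∅
  fail(10) 'dec': from fail(9)=7 chase 'c': 7 ⇒ 14;  out={2}∪out(14)={2,4}
  fail(4) 'bdac': from fail(3)=0 chase 'c': 0 ⇒ 0;  out=∅∪out(0)=∅
  fail(11) 'bdaa': from fail(3)=0 chase 'a': 0 ⇒ 0;  out=∅∪out(0)=∅
  fail(5) 'bdace': from fail(4)=0 chase 'e': 0 ⇒ 7;  out=∅∪out(7)={1}
  fail(12) 'bdaad': from fail(11)=0 chase 'd': 0 ⇒ 8;  out=∅∪out(8)=∅
  fail(6) 'bdacee': from fail(5)=7 chase 'e': 7→0 ⇒ 7;  out={0}∪out(7)={0,1}
  fail(13) 'bdaade': from fail(12)=8 chase 'e': 8 ⇒ 9;  out={3}∪out(9)={1,3}

Run:
pos 0 'e': at 7  → match P1@[0:0]
pos 1 'c': at 14  → match P4@[0:1]
pos 2 'b': at 1 (via fail)
pos 3 'd': at 2
pos 4 'd': at 8 (via fail)
pos 5 'e': at 9  → match P1@[5:5]
pos 6 'c': at 10  → match P2@[4:6],P4@[5:6]
pos 7 'd': at 8 (via fail)
pos 8 'b': at 1 (via fail)
pos 9 'c': at 0 (via fail)
pos 10 'd': at 8
pos 11 'e': at 9  → match P1@[11:11]
pos 12 'c': at 10  → match P2@[10:12],P4@[11:12]
pos 13 'a': at 0 (via fail)
pos 14 'a': at 0
pos 15 'c': at 0
pos 16 'b': at 1
pos 17 'e': at 7 (via fail)  → match P1@[17:17]
pos 18 'c': at 14  → match P4@[17:18]
pos 19 'b': at 1 (via fail)
pos 20 'e': at 7 (via fail)  → match P1@[20:20]
pos 21 'c': at 14  → match P4@[20:21]
pos 22 'd': at 8 (via fail)
pos 23 'b': at 1 (via fail)
pos 24 'd': at 2
pos 25 'a': at 3
pos 26 'c': at 4
pos 27 'e': at 5  → match P1@[27:27]
pos 28 'e': at 6  → match P0@[23:28],P1@[28:28]
pos 29 'a': at 0 (via fail)
pos 30 'e': at 7  → match P1@[30:30]
pos 31 'c': at 14  → match P4@[30:31]
pos 32 'b': at 1 (via fail)
pos 33 'd': at 2
pos 34 'a': at 3
pos 35 'a': at 11
pos 36 'd': at 12
pos 37 'e': at 13  → match P1@[37:37],P3@[32:37]
pos 38 'c': at 10 (via fail)  → match P2@[36:38],P4@[37:38]
pos 39 'e': at 7 (via fail)  → match P1@[39:39]
pos 40 'c': at 14  → match P4@[39:40]
pos 41 'b': at 1 (via fail)
pos 42 'b': at 1 (via fail)
pos 43 'd': at 2
pos 44 'c': at 0 (via fail)
pos 45 'd': at 8
pos 46 'e': at 9  → match P1@[46:46]
pos 47 'e': at 7 (via fail)  → match P1@[47:47]
pos 48 'b': at 1 (via fail)
pos 49 'd': at 2
pos 50 'a': at 3
pos 51 'a': at 11
pos 52 'd': at 12
pos 53 'e': at 13  → match P1@[53:53],P3@[48:53]
pos 54 'e': at 7 (via fail)  → match P1@[54:54]
pos 55 'c': at 14  → match P4@[54:55]
pos 56 'c': at 0 (via fail)
pos 57 'b': at 1
pos 58 'c': at 0 (via fail)
pos 59 'a': at 0
pos 60 'a': at 0
pos 61 'e': at 7  → match P1@[61:61]
pos 62 'c': at 14  → match P4@[61:62]
pos 63 'b': at 1 (via fail)
pos 64 'd': at 2
pos 65 'a': at 3
pos 66 'c': at 4
pos 67 'e': at 5  → match P1@[67:67]
pos 68 'e': at 6  → match P0@[63:68],P1@[68:68]
pos 69 'a': at 0 (via fail)
pos 70 'd': at 8
pos 71 'a': at 0 (via fail)
pos 72 'b': at 1

Matches: [[0,1],[1,4],[5,1],[6,2],[6,4],[11,1],[12,2],[12,4],[17,1],[18,4],[20,1],[21,4],[27,1],[28,0],[28,1],[30,1],[31,4],[37,1],[37,3],[38,2],[38,4],[39,1],[40,4],[46,1],[47,1],[53,1],[53,3],[54,1],[55,4],[61,1],[62,4],[67,1],[68,0],[68,1]]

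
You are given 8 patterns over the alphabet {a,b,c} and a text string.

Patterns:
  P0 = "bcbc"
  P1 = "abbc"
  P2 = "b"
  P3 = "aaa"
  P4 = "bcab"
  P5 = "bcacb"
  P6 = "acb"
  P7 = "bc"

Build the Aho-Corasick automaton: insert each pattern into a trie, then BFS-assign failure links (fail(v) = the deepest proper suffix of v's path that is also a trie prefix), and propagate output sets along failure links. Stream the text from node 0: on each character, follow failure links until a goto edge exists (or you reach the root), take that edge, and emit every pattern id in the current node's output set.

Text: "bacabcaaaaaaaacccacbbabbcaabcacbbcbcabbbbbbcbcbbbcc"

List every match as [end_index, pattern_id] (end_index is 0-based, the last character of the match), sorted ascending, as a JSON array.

Build:
Trie nodes:
  n0 'ε': a→5 b→1
  n1 'b': c→2  [P2 ends]
  n2 'bc': a→11 b→3  [P7 ends]
  n3 'bcb': c→4
  n4 'bcbc': ·  [P0 ends]
  n5 'a': a→9 b→6 c→15
  n6 'ab': b→7
  n7 'abb': c→8
  n8 'abbc': ·  [P1 ends]
  n9 'aa': a→10
  n10 'aaa': ·  [P3 ends]
  n11 'bca': b→12 c→13
  n12 'bcab': ·  [P4 ends]
  n13 'bcac': b→14
  n14 'bcacb': ·  [P5 ends]
  n15 'ac': b→16
  n16 'acb': ·  [P6 ends]

Failure links (BFS by depth):
  fail(1) 'b': from fail(0)=0 chase 'b': 0 ⇒ 0;  out={2}∪out(0)={2}
  fail(5) 'a': from fail(0)=0 chase 'a': 0 ⇒ 0;  out=∅∪out(0)=∅
  fail(2) 'bc': from fail(1)=0 chase 'c': 0 ⇒ 0;  out={7}∪out(0)={7}
  fail(6) 'ab': from fail(5)=0 chase 'b': 0 ⇒ 1;  out=∅∪out(1)={2}
  fail(9) 'aa': from fail(5)=0 chase 'a': 0 ⇒ 5;  out=∅∪out(5)=∅
  fail(15) 'ac': from fail(5)=0 chase 'c': 0 ⇒ 0;  out=∅∪out(0)=∅
  fail(3) 'bcb': from fail(2)=0 chase 'b': 0 ⇒ 1;  out=∅∪out(1)={2}
  fail(7) 'abb': from fail(6)=1 chase 'b': 1→0 ⇒ 1;  out=∅∪out(1)={2}
  fail(10) 'aaa': from fail(9)=5 chase 'a': 5 ⇒ 9;  out={3}∪out(9)={3}
  fail(11) 'bca': from fail(2)=0 chase 'a': 0 ⇒ 5;  out=∅∪out(5)=∅
  fail(16) 'acb': from fail(15)=0 chase 'b': 0 ⇒ 1;  out={6}∪out(1)={2,6}
  fail(4) 'bcbc': from fail(3)=1 chase 'c': 1 ⇒ 2;  out={0}∪out(2)={0,7}
  fail(8) 'abbc': from fail(7)=1 chase 'c': 1 ⇒ 2;  out={1}∪out(2)={1,7}
  fail(12) 'bcab': from fail(11)=5 chase 'b': 5 ⇒ 6;  out={4}∪out(6)={2,4}
  fail(13) 'bcac': from fail(11)=5 chase 'c': 5 ⇒ 15;  out=∅∪out(15)=∅
  fail(14) 'bcacb': from fail(13)=15 chase 'b': 15 ⇒ 16;  out={5}∪out(16)={2,5,6}

Text stream:
pos 0 'b': at 1  ** P2@[0:0]
pos 1 'a': at 5 (fail-walked)
pos 2 'c': at 15
pos 3 'a': at 5 (fail-walked)
pos 4 'b': at 6  ** P2@[4:4]
pos 5 'c': at 2 (fail-walked)  ** P7@[4:5]
pos 6 'a': at 11
pos 7 'a': at 9 (fail-walked)
pos 8 'a': at 10  ** P3@[6:8]
pos 9 'a': at 10 (fail-walked)  ** P3@[7:9]
pos 10 'a': at 10 (fail-walked)  ** P3@[8:10]
pos 11 'a': at 10 (fail-walked)  ** P3@[9:11]
pos 12 'a': at 10 (fail-walked)  ** P3@[10:12]
pos 13 'a': at 10 (fail-walked)  ** P3@[11:13]
pos 14 'c': at 15 (fail-walked)
pos 15 'c': at 0 (fail-walked)
pos 16 'c': at 0
pos 17 'a': at 5
pos 18 'c': at 15
pos 19 'b': at 16  ** P2@[19:19],P6@[17:19]
pos 20 'b': at 1 (fail-walked)  ** P2@[20:20]
pos 21 'a': at 5 (fail-walked)
pos 22 'b': at 6  ** P2@[22:22]
pos 23 'b': at 7  ** P2@[23:23]
pos 24 'c': at 8  ** P1@[21:24],P7@[23:24]
pos 25 'a': at 11 (fail-walked)
pos 26 'a': at 9 (fail-walked)
pos 27 'b': at 6 (fail-walked)  ** P2@[27:27]
pos 28 'c': at 2 (fail-walked)  ** P7@[27:28]
pos 29 'a': at 11
pos 30 'c': at 13
pos 31 'b': at 14  ** P2@[31:31],P5@[27:31],P6@[29:31]
pos 32 'b': at 1 (fail-walked)  ** P2@[32:32]
pos 33 'c': at 2  ** P7@[32:33]
pos 34 'b': at 3  ** P2@[34:34]
pos 35 'c': at 4  ** P0@[32:35],P7@[34:35]
pos 36 'a': at 11 (fail-walked)
pos 37 'b': at 12  ** P2@[37:37],P4@[34:37]
pos 38 'b': at 7 (fail-walked)  ** P2@[38:38]
pos 39 'b': at 1 (fail-walked)  ** P2@[39:39]
pos 40 'b': at 1 (fail-walked)  ** P2@[40:40]
pos 41 'b': at 1 (fail-walked)  ** P2@[41:41]
pos 42 'b': at 1 (fail-walked)  ** P2@[42:42]
pos 43 'c': at 2  ** P7@[42:43]
pos 44 'b': at 3  ** P2@[44:44]
pos 45 'c': at 4  ** P0@[42:45],P7@[44:45]
pos 46 'b': at 3 (fail-walked)  ** P2@[46:46]
pos 47 'b': at 1 (fail-walked)  ** P2@[47:47]
pos 48 'b': at 1 (fail-walked)  ** P2@[48:48]
pos 49 'c': at 2  ** P7@[48:49]
pos 50 'c': at 0 (fail-walked)

Matches: [[0,2],[4,2],[5,7],[8,3],[9,3],[10,3],[11,3],[12,3],[13,3],[19,2],[19,6],[20,2],[22,2],[23,2],[24,1],[24,7],[27,2],[28,7],[31,2],[31,5],[31,6],[32,2],[33,7],[34,2],[35,0],[35,7],[37,2],[37,4],[38,2],[39,2],[40,2],[41,2],[42,2],[43,7],[44,2],[45,0],[45,7],[46,2],[47,2],[48,2],[49,7]]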